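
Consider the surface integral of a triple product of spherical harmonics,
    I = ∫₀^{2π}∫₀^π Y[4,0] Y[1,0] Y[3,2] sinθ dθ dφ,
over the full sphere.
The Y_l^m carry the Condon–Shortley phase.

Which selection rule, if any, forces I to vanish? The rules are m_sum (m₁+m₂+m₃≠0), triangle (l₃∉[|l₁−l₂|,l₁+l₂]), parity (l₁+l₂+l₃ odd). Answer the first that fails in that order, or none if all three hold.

m₁+m₂+m₃ = 0 + 0 + 2 = 2  ✗
triangle: |4−1|=3 ≤ l₃=3 ≤ 4+1=5
parity: l₁+l₂+l₃ = 8 is even

m_sum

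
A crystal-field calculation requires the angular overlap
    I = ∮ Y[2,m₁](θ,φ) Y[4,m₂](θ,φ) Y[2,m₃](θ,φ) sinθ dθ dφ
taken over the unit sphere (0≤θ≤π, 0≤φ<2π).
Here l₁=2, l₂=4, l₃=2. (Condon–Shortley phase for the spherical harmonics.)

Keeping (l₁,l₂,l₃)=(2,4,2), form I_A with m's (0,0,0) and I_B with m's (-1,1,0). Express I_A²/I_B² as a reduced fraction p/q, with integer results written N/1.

Shared (l₁,l₂,l₃)=(2,4,2): N and (l;000)² cancel in I_A²/I_B².
A: Δ = 4!·0!·4!/9! = 1/630; Racah Σ t=2..2: t=2:+1/16 = 1/16; ⇒ 3j(2 4 2; 0 0 0)² = 2/35, sgn +1
B: Δ = 4!·0!·4!/9! = 1/630; Racah Σ t=3..3: t=3:−1/24 = -1/24; ⇒ 3j(2 4 2; -1 1 0)² = 1/21, sgn -1
I_A²/I_B² = (2/35)/(1/21) = 6/5

6/5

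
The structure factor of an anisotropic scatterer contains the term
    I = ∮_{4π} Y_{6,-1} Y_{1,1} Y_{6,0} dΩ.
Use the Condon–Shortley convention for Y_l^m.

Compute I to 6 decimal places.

0.000000

l₁+l₂+l₃=13 is odd: 3j(l;000)=0 ⇒ I=0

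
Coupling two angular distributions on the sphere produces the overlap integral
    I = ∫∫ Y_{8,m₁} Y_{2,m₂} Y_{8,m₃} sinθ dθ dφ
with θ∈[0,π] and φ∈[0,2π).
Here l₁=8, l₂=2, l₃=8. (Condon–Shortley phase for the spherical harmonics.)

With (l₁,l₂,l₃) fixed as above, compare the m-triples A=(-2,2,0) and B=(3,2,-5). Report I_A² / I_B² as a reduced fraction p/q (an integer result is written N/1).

Shared (l₁,l₂,l₃)=(8,2,8): N and (l;000)² cancel in I_A²/I_B².
A: Δ = 2!·14!·2!/19! = 1/348840; Racah Σ t=2..2: t=2:+1/116121600 = 1/116121600; ⇒ 3j(8 2 8; -2 2 0)² = 7/323, sgn +1
B: Δ = 2!·14!·2!/19! = 1/348840; Racah Σ t=2..2: t=2:+1/958003200 = 1/958003200; ⇒ 3j(8 2 8; 3 2 -5)² = 13/969, sgn -1
I_A²/I_B² = (7/323)/(13/969) = 21/13

21/13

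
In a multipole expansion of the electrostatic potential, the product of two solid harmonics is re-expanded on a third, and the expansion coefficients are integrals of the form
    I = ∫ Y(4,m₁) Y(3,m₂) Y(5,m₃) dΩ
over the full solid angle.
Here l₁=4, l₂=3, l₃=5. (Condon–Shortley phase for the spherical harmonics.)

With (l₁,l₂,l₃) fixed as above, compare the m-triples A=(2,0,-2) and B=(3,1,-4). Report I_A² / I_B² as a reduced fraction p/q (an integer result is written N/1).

2/7

l's match ⇒ only the (l;m) 3-j factors differ between A and B.
A: triangle coeff Δ(4,3,5) = 1/180180; Σ_t [0,2]: t=0:+1/576 t=1:−1/480 t=2:+1/8640 = -1/4320; (3j)²=1/2145 [(4 3 5; 2 0 -2)], sign=+1
B: triangle coeff Δ(4,3,5) = 1/180180; Σ_t [0,1]: t=0:+1/5760 t=1:−1/4320 = -1/17280; (3j)²=7/4290 [(4 3 5; 3 1 -4)], sign=+1
I_A²/I_B² = (1/2145)/(7/4290) = 2/7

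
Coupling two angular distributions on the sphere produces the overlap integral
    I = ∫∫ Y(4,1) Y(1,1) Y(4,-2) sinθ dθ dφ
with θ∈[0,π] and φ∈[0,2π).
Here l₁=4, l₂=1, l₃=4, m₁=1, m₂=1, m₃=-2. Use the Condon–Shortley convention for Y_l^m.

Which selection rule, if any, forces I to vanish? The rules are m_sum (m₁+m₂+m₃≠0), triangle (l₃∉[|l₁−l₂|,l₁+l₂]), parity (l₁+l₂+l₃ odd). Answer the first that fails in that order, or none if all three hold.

Σmᵢ = 0  ✓
l₃∈[|l₁−l₂|,l₁+l₂]=[3,5], have l₃=4  ✓
Σlᵢ = 9 ⇒ odd  ✗

parity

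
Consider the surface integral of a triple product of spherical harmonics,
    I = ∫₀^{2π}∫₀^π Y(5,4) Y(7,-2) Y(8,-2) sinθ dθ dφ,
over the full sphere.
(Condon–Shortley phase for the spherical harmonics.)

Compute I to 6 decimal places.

Checks pass: Σm=0; 20 even; l₃=8∈[2,12].
(2·5+1)(2·7+1)(2·8+1) = 2805
Δ: 4! 6! 10! / 21! → 1/814773960
sum: t=0:+1/87091200 t=1:−1/4976640 t=2:+1/2073600 t=3:−1/4976640 t=4:+1/87091200 = 1/9676800
3j²(5 7 8; 0 0 0) = Δ·Π!·Σ² = 360/46189  (sign +1)
sum: t=0:+1/41472000 t=1:−1/74649600 = 1/93312000
3j²(5 7 8; 4 -2 -2) = Δ·Π!·Σ² = 1344/230945  (sign +1)
combine: 4πI² = 2805·360/46189·1344/230945 = 1451520/11408683
take √, sign +1: I = 0.10062105

0.100621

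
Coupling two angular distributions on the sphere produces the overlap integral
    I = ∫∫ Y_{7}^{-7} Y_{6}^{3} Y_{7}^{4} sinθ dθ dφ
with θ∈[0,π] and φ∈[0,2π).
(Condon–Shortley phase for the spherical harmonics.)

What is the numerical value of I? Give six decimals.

Checks pass: Σm=0; 20 even; l₃=7∈[1,13].
(2·7+1)(2·6+1)(2·7+1) = 2925
Δ: 6! 8! 6! / 21! → 1/2444321880
sum: t=0:+1/2612736000 t=1:−1/20736000 t=2:+1/1658880 t=3:−1/746496 t=4:+1/1658880 t=5:−1/20736000 t=6:+1/2612736000 = -1/4354560
3j²(7 6 7; 0 0 0) = Δ·Π!·Σ² = 1000/138567  (sign +1)
sum: t=6:+1/1045094400 = 1/1045094400
3j²(7 6 7; -7 3 4) = Δ·Π!·Σ² = 11/646  (sign -1)
combine: 4πI² = 2925·1000/138567·11/646 = 37500/104329
take √, sign -1: I = -0.16912514

-0.169125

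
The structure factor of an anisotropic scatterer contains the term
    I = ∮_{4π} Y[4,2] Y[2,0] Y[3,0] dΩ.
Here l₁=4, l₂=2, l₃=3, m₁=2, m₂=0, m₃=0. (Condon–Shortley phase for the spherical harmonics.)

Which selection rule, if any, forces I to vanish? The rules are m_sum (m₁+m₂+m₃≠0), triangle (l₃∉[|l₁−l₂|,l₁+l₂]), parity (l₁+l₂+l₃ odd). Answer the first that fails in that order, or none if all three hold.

Σmᵢ = 2  ✗
l₃∈[|l₁−l₂|,l₁+l₂]=[2,6], have l₃=3
Σlᵢ = 9 ⇒ odd

m_sum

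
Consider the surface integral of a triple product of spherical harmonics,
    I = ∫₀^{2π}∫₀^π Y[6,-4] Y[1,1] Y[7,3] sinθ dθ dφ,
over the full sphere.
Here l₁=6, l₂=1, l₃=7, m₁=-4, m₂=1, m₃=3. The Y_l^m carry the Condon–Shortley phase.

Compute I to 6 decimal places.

-0.085707

Rules hold: Σm=0, L=14 even, 5≤7≤7.
N = 13·3·15 = 585
Δ = 0!·12!·2!/15! = 1/1365
Racah Σ t=0..0: t=0:+1/518400 = 1/518400
⇒ 3j(6 1 7; 0 0 0)² = 7/195, sgn -1
Racah Σ t=0..0: t=0:+1/14515200 = 1/14515200
⇒ 3j(6 1 7; -4 1 3)² = 2/455, sgn +1
4πI² = N·(3j₀)²·(3jₘ)² = 6/65
I = -1·√(0.0923077/4π) = -0.08570655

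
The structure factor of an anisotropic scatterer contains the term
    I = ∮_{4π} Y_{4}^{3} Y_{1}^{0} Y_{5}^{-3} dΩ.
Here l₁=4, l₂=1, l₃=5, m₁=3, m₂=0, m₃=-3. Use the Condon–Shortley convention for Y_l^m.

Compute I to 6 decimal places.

-0.196426

m-sum 0 ✓  L=10 even ✓  3≤5≤5 ✓
Π(2lᵢ+1) = 9×3×11 = 297
triangle coeff Δ(4,1,5) = 1/495
Σ_t [0,0]: t=0:+1/576 = 1/576
(3j)²=5/99 [(4 1 5; 0 0 0)], sign=-1
Σ_t [0,0]: t=0:+1/5040 = 1/5040
(3j)²=16/495 [(4 1 5; 3 0 -3)], sign=+1
⇒ 4πI² = 16/33
I = (-1)√(16/33/(4π)) = -0.19642560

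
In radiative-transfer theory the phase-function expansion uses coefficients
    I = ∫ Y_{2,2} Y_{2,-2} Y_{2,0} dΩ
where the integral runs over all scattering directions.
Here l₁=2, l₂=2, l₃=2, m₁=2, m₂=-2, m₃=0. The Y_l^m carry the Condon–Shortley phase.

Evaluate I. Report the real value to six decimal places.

-0.180224

Rules hold: Σm=0, L=6 even, 0≤2≤4.
N = 5·5·5 = 125
Δ = 2!·2!·2!/7! = 1/630
Racah Σ t=0..2: t=0:+1/8 t=1:−1/1 t=2:+1/8 = -3/4
⇒ 3j(2 2 2; 0 0 0)² = 2/35, sgn -1
Racah Σ t=0..0: t=0:+1/8 = 1/8
⇒ 3j(2 2 2; 2 -2 0)² = 2/35, sgn +1
4πI² = N·(3j₀)²·(3jₘ)² = 20/49
I = -1·√(0.408163/4π) = -0.18022375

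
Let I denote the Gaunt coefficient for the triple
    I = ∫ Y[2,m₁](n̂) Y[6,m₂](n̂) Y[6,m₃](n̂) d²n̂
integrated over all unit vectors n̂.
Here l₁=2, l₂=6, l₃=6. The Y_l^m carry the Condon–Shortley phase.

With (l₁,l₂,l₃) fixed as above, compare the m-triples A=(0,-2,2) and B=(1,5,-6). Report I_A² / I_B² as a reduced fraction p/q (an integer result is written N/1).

l's match ⇒ only the (l;m) 3-j factors differ between A and B.
A: triangle coeff Δ(2,6,6) = 1/90090; Σ_t [0,2]: t=0:+1/69120 t=1:−1/30240 t=2:+1/322560 = -1/64512; (3j)²=10/1001 [(2 6 6; 0 -2 2)], sign=-1
B: triangle coeff Δ(2,6,6) = 1/90090; Σ_t [1,1]: t=1:−1/7257600 = -1/7257600; (3j)²=11/455 [(2 6 6; 1 5 -6)], sign=-1
I_A²/I_B² = (10/1001)/(11/455) = 50/121

50/121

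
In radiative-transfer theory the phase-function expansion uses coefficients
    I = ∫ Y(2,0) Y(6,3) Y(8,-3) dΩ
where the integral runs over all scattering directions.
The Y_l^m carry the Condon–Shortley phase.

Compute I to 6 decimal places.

m-sum 0 ✓  L=16 even ✓  4≤8≤8 ✓
Π(2lᵢ+1) = 5×13×17 = 1105
triangle coeff Δ(2,6,8) = 1/30940
Σ_t [0,0]: t=0:+1/2073600 = 1/2073600
(3j)²=28/1105 [(2 6 8; 0 0 0)], sign=+1
Σ_t [0,0]: t=0:+1/8709120 = 1/8709120
(3j)²=55/3094 [(2 6 8; 0 3 -3)], sign=-1
⇒ 4πI² = 110/221
I = (-1)√(110/221/(4π)) = -0.19901934

-0.199019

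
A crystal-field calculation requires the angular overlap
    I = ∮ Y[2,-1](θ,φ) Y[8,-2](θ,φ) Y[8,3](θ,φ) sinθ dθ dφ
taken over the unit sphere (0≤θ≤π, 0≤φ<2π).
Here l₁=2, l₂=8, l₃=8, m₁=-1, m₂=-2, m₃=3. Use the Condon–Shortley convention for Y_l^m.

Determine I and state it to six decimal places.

-0.110109

m-sum 0 ✓  L=18 even ✓  6≤8≤10 ✓
Π(2lᵢ+1) = 5×17×17 = 1445
triangle coeff Δ(2,8,8) = 1/348840
Σ_t [0,2]: t=0:+1/116121600 t=1:−1/25401600 t=2:+1/116121600 = -1/45158400
(3j)²=24/1615 [(2 8 8; 0 0 0)], sign=-1
Σ_t [1,2]: t=1:−1/87091200 t=2:+1/174182400 = -1/174182400
(3j)²=55/7752 [(2 8 8; -1 -2 3)], sign=+1
⇒ 4πI² = 55/361
I = (-1)√(55/361/(4π)) = -0.11010900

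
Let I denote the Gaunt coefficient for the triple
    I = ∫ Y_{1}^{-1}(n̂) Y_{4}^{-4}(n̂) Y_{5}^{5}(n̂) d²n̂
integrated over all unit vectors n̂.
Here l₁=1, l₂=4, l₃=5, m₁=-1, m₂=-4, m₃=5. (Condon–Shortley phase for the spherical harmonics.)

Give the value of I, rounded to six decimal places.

Checks pass: Σm=0; 10 even; l₃=5∈[3,5].
(2·1+1)(2·4+1)(2·5+1) = 297
Δ: 0! 2! 8! / 11! → 1/495
sum: t=0:+1/576 = 1/576
3j²(1 4 5; 0 0 0) = Δ·Π!·Σ² = 5/99  (sign -1)
sum: t=0:+1/80640 = 1/80640
3j²(1 4 5; -1 -4 5) = Δ·Π!·Σ² = 1/11  (sign +1)
combine: 4πI² = 297·5/99·1/11 = 15/11
take √, sign -1: I = -0.32941575

-0.329416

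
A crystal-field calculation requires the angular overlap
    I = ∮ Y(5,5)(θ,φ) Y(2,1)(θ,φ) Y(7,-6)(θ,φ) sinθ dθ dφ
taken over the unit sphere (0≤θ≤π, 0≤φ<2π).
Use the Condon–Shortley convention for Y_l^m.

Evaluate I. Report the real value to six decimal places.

m-sum 0 ✓  L=14 even ✓  3≤7≤7 ✓
Π(2lᵢ+1) = 11×5×15 = 825
triangle coeff Δ(5,2,7) = 1/15015
Σ_t [0,0]: t=0:+1/57600 = 1/57600
(3j)²=21/715 [(5 2 7; 0 0 0)], sign=-1
Σ_t [0,0]: t=0:+1/21772800 = 1/21772800
(3j)²=2/105 [(5 2 7; 5 1 -6)], sign=-1
⇒ 4πI² = 6/13
I = (+1)√(6/13/(4π)) = 0.19164567

0.191646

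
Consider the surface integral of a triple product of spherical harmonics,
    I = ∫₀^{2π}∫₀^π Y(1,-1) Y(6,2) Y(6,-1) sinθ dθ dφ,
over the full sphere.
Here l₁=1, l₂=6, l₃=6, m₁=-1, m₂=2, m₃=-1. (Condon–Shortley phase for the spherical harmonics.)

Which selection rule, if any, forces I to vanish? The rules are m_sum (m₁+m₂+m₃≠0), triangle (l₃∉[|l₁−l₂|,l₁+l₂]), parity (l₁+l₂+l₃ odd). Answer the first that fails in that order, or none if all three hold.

m₁+m₂+m₃ = -1 + 2 − 1 = 0  ✓
triangle: |1−6|=5 ≤ l₃=6 ≤ 1+6=7  ✓
parity: l₁+l₂+l₃ = 13 is odd  ✗

parity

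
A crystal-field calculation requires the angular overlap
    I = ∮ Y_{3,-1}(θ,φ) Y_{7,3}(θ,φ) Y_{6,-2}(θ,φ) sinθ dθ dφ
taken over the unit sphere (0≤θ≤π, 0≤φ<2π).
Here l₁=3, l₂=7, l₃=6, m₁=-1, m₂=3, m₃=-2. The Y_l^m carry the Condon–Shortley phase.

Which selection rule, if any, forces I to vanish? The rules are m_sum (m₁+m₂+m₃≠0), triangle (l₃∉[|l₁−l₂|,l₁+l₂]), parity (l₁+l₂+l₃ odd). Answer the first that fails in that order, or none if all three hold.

none

azimuthal sum: -1 + 3 − 2 = 0  ✓
4 ≤ 6 ≤ 10 (triangle on l)  ✓
L = 3 + 7 + 6 = 16 (even)  ✓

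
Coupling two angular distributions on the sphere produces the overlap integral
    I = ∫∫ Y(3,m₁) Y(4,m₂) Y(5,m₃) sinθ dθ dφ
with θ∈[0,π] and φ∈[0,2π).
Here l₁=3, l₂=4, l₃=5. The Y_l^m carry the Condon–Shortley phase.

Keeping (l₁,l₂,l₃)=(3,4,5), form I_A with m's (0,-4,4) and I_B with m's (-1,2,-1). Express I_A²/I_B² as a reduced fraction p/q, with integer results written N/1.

Shared (l₁,l₂,l₃)=(3,4,5): N and (l;000)² cancel in I_A²/I_B².
A: Δ = 2!·4!·6!/13! = 1/180180; Racah Σ t=0..0: t=0:+1/8640 = 1/8640; ⇒ 3j(3 4 5; 0 -4 4)² = 28/715, sgn -1
B: Δ = 2!·4!·6!/13! = 1/180180; Racah Σ t=0..2: t=0:+1/34560 t=1:−1/720 t=2:+1/384 = 43/34560; ⇒ 3j(3 4 5; -1 2 -1)² = 1849/180180, sgn +1
I_A²/I_B² = (28/715)/(1849/180180) = 7056/1849

7056/1849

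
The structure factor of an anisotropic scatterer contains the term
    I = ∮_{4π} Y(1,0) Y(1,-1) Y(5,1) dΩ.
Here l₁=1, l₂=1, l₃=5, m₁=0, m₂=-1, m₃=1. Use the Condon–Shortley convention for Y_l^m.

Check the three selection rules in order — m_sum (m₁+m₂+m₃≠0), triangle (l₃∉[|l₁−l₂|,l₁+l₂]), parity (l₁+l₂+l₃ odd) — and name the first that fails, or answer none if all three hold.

triangle

Σmᵢ = 0  ✓
l₃∈[|l₁−l₂|,l₁+l₂]=[0,2], have l₃=5  ✗
Σlᵢ = 7 ⇒ odd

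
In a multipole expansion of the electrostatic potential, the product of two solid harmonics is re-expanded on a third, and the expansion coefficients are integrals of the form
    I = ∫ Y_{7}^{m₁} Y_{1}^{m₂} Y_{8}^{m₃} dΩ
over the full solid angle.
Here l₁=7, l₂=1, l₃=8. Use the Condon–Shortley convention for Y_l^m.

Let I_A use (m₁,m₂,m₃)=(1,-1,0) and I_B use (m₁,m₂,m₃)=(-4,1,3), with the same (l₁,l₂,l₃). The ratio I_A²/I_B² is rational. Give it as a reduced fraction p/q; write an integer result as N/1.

Shared (l₁,l₂,l₃)=(7,1,8): N and (l;000)² cancel in I_A²/I_B².
A: Δ = 0!·14!·2!/17! = 1/2040; Racah Σ t=0..0: t=0:+1/58060800 = 1/58060800; ⇒ 3j(7 1 8; 1 -1 0)² = 7/510, sgn +1
B: Δ = 0!·14!·2!/17! = 1/2040; Racah Σ t=0..0: t=0:+1/479001600 = 1/479001600; ⇒ 3j(7 1 8; -4 1 3)² = 1/204, sgn -1
I_A²/I_B² = (7/510)/(1/204) = 14/5

14/5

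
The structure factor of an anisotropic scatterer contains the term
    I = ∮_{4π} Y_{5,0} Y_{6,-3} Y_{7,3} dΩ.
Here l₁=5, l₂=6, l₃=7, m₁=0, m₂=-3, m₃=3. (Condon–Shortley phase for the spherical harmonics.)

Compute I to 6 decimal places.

0.099287

m-sum 0 ✓  L=18 even ✓  1≤7≤11 ✓
Π(2lᵢ+1) = 11×13×15 = 2145
triangle coeff Δ(5,6,7) = 1/174594420
Σ_t [0,4]: t=0:+1/4147200 t=1:−1/207360 t=2:+1/82944 t=3:−1/207360 t=4:+1/4147200 = 1/345600
(3j)²=420/46189 [(5 6 7; 0 0 0)], sign=-1
Σ_t [0,3]: t=0:+1/2073600 t=1:−1/414720 t=2:+1/725760 t=3:−1/11612160 = -37/58060800
(3j)²=4107/646646 [(5 6 7; 0 -3 3)], sign=-1
⇒ 4πI² = 1848150/14919047
I = (+1)√(1848150/14919047/(4π)) = 0.09928717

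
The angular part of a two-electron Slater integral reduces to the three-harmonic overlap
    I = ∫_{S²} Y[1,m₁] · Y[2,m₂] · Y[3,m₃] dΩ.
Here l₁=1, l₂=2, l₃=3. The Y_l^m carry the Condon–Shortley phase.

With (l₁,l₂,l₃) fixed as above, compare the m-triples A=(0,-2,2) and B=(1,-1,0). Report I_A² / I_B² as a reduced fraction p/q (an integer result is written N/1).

5/3

Same 1,2,3: normalisation and zero-m 3j drop out of the ratio.
A: Δ: 0! 2! 4! / 7! → 1/105; sum: t=0:+1/24 = 1/24; 3j²(1 2 3; 0 -2 2) = Δ·Π!·Σ² = 1/21  (sign -1)
B: Δ: 0! 2! 4! / 7! → 1/105; sum: t=0:+1/12 = 1/12; 3j²(1 2 3; 1 -1 0) = Δ·Π!·Σ² = 1/35  (sign -1)
I_A²/I_B² = (1/21)/(1/35) = 5/3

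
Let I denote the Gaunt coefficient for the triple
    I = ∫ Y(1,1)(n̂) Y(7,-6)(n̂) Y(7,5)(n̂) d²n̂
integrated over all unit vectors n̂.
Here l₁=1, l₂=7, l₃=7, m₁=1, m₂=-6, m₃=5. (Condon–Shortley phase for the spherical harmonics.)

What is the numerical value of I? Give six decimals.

0.000000

L=15 odd ⇒ parity kills the (l;000) factor ⇒ I = 0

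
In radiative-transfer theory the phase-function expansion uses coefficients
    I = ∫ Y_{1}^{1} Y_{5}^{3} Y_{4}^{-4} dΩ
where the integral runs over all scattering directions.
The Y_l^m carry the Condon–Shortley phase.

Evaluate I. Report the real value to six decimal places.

Rules hold: Σm=0, L=10 even, 4≤4≤6.
N = 3·11·9 = 297
Δ = 2!·0!·8!/11! = 1/495
Racah Σ t=1..1: t=1:−1/576 = -1/576
⇒ 3j(1 5 4; 0 0 0)² = 5/99, sgn -1
Racah Σ t=0..0: t=0:+1/80640 = 1/80640
⇒ 3j(1 5 4; 1 3 -4)² = 1/495, sgn +1
4πI² = N·(3j₀)²·(3jₘ)² = 1/33
I = -1·√(0.030303/4π) = -0.04910640

-0.049106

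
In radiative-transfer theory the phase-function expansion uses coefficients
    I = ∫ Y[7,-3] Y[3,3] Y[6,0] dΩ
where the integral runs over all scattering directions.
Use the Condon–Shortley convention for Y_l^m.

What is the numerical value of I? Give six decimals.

Rules hold: Σm=0, L=16 even, 4≤6≤10.
N = 15·7·13 = 1365
Δ = 4!·10!·2!/17! = 1/2042040
Racah Σ t=1..3: t=1:−1/207360 t=2:+1/57600 t=3:−1/207360 = 1/129600
⇒ 3j(7 3 6; 0 0 0)² = 168/12155, sgn +1
Racah Σ t=4..4: t=4:+1/829440 = 1/829440
⇒ 3j(7 3 6; -3 3 0)² = 225/9724, sgn +1
4πI² = N·(3j₀)²·(3jₘ)² = 198450/454597
I = +1·√(0.43654/4π) = 0.18638345

0.186383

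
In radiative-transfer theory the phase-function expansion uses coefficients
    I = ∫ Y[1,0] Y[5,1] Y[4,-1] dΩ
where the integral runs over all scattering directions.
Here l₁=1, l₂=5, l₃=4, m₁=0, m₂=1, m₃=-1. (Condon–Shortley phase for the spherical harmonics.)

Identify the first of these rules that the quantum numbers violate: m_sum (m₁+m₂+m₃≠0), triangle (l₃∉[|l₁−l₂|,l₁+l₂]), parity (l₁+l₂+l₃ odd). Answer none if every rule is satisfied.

azimuthal sum: 0 + 1 − 1 = 0  ✓
4 ≤ 4 ≤ 6 (triangle on l)  ✓
L = 1 + 5 + 4 = 10 (even)  ✓

none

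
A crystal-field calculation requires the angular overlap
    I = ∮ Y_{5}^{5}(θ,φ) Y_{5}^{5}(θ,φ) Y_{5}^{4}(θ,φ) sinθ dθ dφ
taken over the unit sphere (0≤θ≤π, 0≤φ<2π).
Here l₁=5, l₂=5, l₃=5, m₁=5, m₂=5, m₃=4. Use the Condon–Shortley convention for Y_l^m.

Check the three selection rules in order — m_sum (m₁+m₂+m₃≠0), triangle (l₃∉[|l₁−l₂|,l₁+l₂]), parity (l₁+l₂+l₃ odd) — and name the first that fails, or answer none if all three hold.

Σmᵢ = 14  ✗
l₃∈[|l₁−l₂|,l₁+l₂]=[0,10], have l₃=5
Σlᵢ = 15 ⇒ odd

m_sum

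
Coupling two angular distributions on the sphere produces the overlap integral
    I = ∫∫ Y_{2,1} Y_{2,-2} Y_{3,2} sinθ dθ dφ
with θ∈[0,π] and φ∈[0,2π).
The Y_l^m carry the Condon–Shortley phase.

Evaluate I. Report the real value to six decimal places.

Σmᵢ = 1 ≠ 0, so the φ-integral vanishes; I = 0

0.000000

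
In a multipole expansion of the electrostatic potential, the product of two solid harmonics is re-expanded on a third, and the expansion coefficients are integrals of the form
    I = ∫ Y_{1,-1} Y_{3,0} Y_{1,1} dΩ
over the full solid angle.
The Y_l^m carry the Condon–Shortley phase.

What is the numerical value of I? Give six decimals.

l₃=1 ∉ [2,4] — triangle fails ⇒ I = 0

0.000000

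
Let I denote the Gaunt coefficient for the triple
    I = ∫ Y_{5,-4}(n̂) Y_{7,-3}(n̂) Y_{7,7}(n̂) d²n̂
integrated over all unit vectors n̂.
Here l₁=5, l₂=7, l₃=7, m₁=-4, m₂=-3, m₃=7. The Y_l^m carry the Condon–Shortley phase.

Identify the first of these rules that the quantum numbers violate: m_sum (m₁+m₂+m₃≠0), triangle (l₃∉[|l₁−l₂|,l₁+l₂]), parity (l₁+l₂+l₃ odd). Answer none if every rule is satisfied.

parity

Σmᵢ = 0  ✓
l₃∈[|l₁−l₂|,l₁+l₂]=[2,12], have l₃=7  ✓
Σlᵢ = 19 ⇒ odd  ✗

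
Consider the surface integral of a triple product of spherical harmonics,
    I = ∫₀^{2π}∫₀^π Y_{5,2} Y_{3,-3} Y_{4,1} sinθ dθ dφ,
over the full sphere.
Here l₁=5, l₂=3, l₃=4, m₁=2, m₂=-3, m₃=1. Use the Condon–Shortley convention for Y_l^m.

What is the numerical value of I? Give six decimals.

-0.179179

Checks pass: Σm=0; 12 even; l₃=4∈[2,8].
(2·5+1)(2·3+1)(2·4+1) = 693
Δ: 4! 6! 2! / 13! → 1/180180
sum: t=1:−1/576 t=2:+1/144 t=3:−1/576 = 1/288
3j²(5 3 4; 0 0 0) = Δ·Π!·Σ² = 20/1001  (sign +1)
sum: t=0:+1/1728 = 1/1728
3j²(5 3 4; 2 -3 1) = Δ·Π!·Σ² = 25/858  (sign -1)
combine: 4πI² = 693·20/1001·25/858 = 750/1859
take √, sign -1: I = -0.17917854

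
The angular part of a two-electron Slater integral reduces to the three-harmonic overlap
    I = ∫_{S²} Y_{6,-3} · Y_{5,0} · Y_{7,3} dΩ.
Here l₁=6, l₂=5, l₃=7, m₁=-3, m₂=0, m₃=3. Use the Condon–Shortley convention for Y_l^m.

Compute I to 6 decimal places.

Rules hold: Σm=0, L=18 even, 1≤7≤11.
N = 13·11·15 = 2145
Δ = 4!·8!·6!/19! = 1/174594420
Racah Σ t=0..4: t=0:+1/4147200 t=1:−1/207360 t=2:+1/82944 t=3:−1/207360 t=4:+1/4147200 = 1/345600
⇒ 3j(6 5 7; 0 0 0)² = 420/46189, sgn -1
Racah Σ t=1..4: t=1:−1/11612160 t=2:+1/725760 t=3:−1/414720 t=4:+1/2073600 = -37/58060800
⇒ 3j(6 5 7; -3 0 3)² = 4107/646646, sgn -1
4πI² = N·(3j₀)²·(3jₘ)² = 1848150/14919047
I = +1·√(0.123879/4π) = 0.09928717

0.099287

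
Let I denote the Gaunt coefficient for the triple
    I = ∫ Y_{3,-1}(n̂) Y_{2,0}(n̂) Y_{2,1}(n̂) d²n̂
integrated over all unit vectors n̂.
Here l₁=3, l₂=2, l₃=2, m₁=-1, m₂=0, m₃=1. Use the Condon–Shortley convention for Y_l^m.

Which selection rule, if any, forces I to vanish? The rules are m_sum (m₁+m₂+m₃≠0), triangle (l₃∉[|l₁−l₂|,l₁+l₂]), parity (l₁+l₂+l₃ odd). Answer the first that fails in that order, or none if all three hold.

parity

azimuthal sum: -1 + 0 + 1 = 0  ✓
1 ≤ 2 ≤ 5 (triangle on l)  ✓
L = 3 + 2 + 2 = 7 (odd)  ✗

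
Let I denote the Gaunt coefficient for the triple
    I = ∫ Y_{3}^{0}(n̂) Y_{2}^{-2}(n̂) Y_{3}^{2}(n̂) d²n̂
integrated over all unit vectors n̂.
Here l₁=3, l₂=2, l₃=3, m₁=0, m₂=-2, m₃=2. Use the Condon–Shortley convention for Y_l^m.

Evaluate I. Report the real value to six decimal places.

-0.188063

Rules hold: Σm=0, L=8 even, 1≤3≤5.
N = 7·5·7 = 245
Δ = 2!·4!·2!/9! = 1/3780
Racah Σ t=0..2: t=0:+1/24 t=1:−1/4 t=2:+1/24 = -1/6
⇒ 3j(3 2 3; 0 0 0)² = 4/105, sgn +1
Racah Σ t=0..0: t=0:+1/24 = 1/24
⇒ 3j(3 2 3; 0 -2 2)² = 1/21, sgn -1
4πI² = N·(3j₀)²·(3jₘ)² = 4/9
I = -1·√(0.444444/4π) = -0.18806319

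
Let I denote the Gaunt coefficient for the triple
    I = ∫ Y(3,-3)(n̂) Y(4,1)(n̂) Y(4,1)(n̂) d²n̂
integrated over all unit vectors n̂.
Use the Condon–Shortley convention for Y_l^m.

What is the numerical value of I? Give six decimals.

0.000000

m-sum = -3 + 1 + 1 = -1 ≠ 0 ⇒ I = 0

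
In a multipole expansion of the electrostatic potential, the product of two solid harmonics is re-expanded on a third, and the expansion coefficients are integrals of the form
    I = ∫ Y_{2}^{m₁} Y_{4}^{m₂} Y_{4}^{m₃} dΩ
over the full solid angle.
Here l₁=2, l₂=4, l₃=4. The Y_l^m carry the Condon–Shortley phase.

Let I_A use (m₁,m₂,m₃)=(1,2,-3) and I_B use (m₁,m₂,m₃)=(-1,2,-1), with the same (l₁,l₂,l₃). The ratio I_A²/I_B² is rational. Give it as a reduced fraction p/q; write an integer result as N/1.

Same 2,4,4: normalisation and zero-m 3j drop out of the ratio.
A: Δ: 2! 2! 6! / 11! → 1/13860; sum: t=0:+1/1440 t=1:−1/240 = -1/288; 3j²(2 4 4; 1 2 -3) = Δ·Π!·Σ² = 5/132  (sign +1)
B: Δ: 2! 2! 6! / 11! → 1/13860; sum: t=1:−1/240 t=2:+1/96 = 1/160; 3j²(2 4 4; -1 2 -1) = Δ·Π!·Σ² = 27/1540  (sign -1)
I_A²/I_B² = (5/132)/(27/1540) = 175/81

175/81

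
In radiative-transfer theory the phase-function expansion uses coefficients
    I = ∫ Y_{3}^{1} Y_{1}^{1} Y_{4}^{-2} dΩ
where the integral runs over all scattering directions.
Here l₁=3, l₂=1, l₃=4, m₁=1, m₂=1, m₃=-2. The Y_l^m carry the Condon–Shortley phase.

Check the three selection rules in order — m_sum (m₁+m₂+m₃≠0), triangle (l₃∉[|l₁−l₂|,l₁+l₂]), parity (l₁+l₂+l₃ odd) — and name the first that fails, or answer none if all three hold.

none

m₁+m₂+m₃ = 1 + 1 − 2 = 0  ✓
triangle: |3−1|=2 ≤ l₃=4 ≤ 3+1=4  ✓
parity: l₁+l₂+l₃ = 8 is even  ✓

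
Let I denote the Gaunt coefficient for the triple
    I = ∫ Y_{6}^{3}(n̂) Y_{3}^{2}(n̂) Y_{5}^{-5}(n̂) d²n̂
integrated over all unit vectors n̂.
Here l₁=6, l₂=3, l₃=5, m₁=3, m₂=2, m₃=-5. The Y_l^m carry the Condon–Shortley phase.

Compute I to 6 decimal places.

Checks pass: Σm=0; 14 even; l₃=5∈[3,9].
(2·6+1)(2·3+1)(2·5+1) = 1001
Δ: 4! 8! 2! / 15! → 1/675675
sum: t=1:−1/8640 t=2:+1/2304 t=3:−1/8640 = 7/34560
3j²(6 3 5; 0 0 0) = Δ·Π!·Σ² = 7/429  (sign -1)
sum: t=3:−1/483840 = -1/483840
3j²(6 3 5; 3 2 -5) = Δ·Π!·Σ² = 6/1001  (sign -1)
combine: 4πI² = 1001·7/429·6/1001 = 14/143
take √, sign +1: I = 0.08826552

0.088266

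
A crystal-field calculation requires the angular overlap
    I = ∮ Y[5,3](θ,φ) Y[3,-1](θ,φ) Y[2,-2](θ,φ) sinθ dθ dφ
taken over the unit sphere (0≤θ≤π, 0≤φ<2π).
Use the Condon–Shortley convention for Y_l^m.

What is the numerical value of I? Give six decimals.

-0.200476

Checks pass: Σm=0; 10 even; l₃=2∈[2,8].
(2·5+1)(2·3+1)(2·2+1) = 385
Δ: 6! 4! 0! / 11! → 1/2310
sum: t=3:−1/144 = -1/144
3j²(5 3 2; 0 0 0) = Δ·Π!·Σ² = 10/231  (sign -1)
sum: t=2:+1/1152 = 1/1152
3j²(5 3 2; 3 -1 -2) = Δ·Π!·Σ² = 1/33  (sign +1)
combine: 4πI² = 385·10/231·1/33 = 50/99
take √, sign -1: I = -0.20047604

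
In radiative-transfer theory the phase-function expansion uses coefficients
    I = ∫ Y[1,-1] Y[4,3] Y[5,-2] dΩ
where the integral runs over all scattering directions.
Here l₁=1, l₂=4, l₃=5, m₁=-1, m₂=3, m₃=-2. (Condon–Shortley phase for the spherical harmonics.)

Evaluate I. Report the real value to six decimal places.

0.085055

m-sum 0 ✓  L=10 even ✓  3≤5≤5 ✓
Π(2lᵢ+1) = 3×9×11 = 297
triangle coeff Δ(1,4,5) = 1/495
Σ_t [0,0]: t=0:+1/576 = 1/576
(3j)²=5/99 [(1 4 5; 0 0 0)], sign=-1
Σ_t [0,0]: t=0:+1/10080 = 1/10080
(3j)²=1/165 [(1 4 5; -1 3 -2)], sign=-1
⇒ 4πI² = 1/11
I = (+1)√(1/11/(4π)) = 0.08505478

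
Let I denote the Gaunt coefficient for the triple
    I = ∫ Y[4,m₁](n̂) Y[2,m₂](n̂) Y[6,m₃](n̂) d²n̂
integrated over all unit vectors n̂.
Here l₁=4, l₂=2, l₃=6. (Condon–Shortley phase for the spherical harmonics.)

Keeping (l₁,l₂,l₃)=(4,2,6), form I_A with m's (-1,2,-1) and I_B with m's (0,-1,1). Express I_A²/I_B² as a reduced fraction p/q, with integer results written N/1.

1/5

l's match ⇒ only the (l;m) 3-j factors differ between A and B.
A: triangle coeff Δ(4,2,6) = 1/6435; Σ_t [0,0]: t=0:+1/17280 = 1/17280; (3j)²=7/1287 [(4 2 6; -1 2 -1)], sign=-1
B: triangle coeff Δ(4,2,6) = 1/6435; Σ_t [0,0]: t=0:+1/3456 = 1/3456; (3j)²=35/1287 [(4 2 6; 0 -1 1)], sign=-1
I_A²/I_B² = (7/1287)/(35/1287) = 1/5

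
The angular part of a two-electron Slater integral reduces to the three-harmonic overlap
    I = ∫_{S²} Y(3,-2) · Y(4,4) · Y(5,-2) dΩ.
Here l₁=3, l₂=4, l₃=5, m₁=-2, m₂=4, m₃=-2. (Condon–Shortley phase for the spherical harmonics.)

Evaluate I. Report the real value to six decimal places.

-0.109480

Rules hold: Σm=0, L=12 even, 1≤5≤7.
N = 7·9·11 = 693
Δ = 2!·4!·6!/13! = 1/180180
Racah Σ t=0..2: t=0:+1/576 t=1:−1/144 t=2:+1/576 = -1/288
⇒ 3j(3 4 5; 0 0 0)² = 20/1001, sgn +1
Racah Σ t=2..2: t=2:+1/8640 = 1/8640
⇒ 3j(3 4 5; -2 4 -2)² = 14/1287, sgn -1
4πI² = N·(3j₀)²·(3jₘ)² = 280/1859
I = -1·√(0.150619/4π) = -0.10947990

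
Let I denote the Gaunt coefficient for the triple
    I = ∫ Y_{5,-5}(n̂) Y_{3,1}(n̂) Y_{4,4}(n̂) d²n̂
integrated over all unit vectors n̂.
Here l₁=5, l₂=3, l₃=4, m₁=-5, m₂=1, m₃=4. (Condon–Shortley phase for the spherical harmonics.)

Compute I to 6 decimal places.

0.189625

Checks pass: Σm=0; 12 even; l₃=4∈[2,8].
(2·5+1)(2·3+1)(2·4+1) = 693
Δ: 4! 6! 2! / 13! → 1/180180
sum: t=1:−1/576 t=2:+1/144 t=3:−1/576 = 1/288
3j²(5 3 4; 0 0 0) = Δ·Π!·Σ² = 20/1001  (sign +1)
sum: t=4:+1/34560 = 1/34560
3j²(5 3 4; -5 1 4) = Δ·Π!·Σ² = 14/429  (sign +1)
combine: 4πI² = 693·20/1001·14/429 = 840/1859
take √, sign +1: I = 0.18962475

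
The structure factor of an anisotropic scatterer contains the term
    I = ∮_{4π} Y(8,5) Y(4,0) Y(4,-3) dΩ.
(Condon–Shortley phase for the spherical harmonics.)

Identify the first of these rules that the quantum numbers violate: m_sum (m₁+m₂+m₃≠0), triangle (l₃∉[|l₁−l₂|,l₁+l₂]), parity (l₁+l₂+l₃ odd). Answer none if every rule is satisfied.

m_sum

m₁+m₂+m₃ = 5 + 0 − 3 = 2  ✗
triangle: |8−4|=4 ≤ l₃=4 ≤ 8+4=12
parity: l₁+l₂+l₃ = 16 is even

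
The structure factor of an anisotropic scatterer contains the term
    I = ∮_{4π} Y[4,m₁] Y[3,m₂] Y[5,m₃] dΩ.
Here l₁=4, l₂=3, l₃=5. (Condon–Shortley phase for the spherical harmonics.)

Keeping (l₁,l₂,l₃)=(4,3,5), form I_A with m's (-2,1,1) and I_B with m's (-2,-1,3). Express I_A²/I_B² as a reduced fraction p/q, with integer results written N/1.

1849/3402

Shared (l₁,l₂,l₃)=(4,3,5): N and (l;000)² cancel in I_A²/I_B².
A: Δ = 2!·6!·4!/13! = 1/180180; Racah Σ t=0..2: t=0:+1/34560 t=1:−1/720 t=2:+1/384 = 43/34560; ⇒ 3j(4 3 5; -2 1 1)² = 1849/180180, sgn +1
B: Δ = 2!·6!·4!/13! = 1/180180; Racah Σ t=0..2: t=0:+1/5760 t=1:−1/720 t=2:+1/2304 = -1/1280; ⇒ 3j(4 3 5; -2 -1 3)² = 27/1430, sgn -1
I_A²/I_B² = (1849/180180)/(27/1430) = 1849/3402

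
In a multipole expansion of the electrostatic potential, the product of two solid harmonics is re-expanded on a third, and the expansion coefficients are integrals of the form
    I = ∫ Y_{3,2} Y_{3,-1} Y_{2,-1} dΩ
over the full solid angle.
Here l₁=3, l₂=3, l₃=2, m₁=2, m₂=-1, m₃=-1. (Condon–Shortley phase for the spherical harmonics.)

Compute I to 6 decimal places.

Checks pass: Σm=0; 8 even; l₃=2∈[0,6].
(2·3+1)(2·3+1)(2·2+1) = 245
Δ: 4! 2! 2! / 9! → 1/3780
sum: t=1:−1/24 t=2:+1/4 t=3:−1/24 = 1/6
3j²(3 3 2; 0 0 0) = Δ·Π!·Σ² = 4/105  (sign +1)
sum: t=0:+1/48 t=1:−1/12 = -1/16
3j²(3 3 2; 2 -1 -1) = Δ·Π!·Σ² = 1/28  (sign +1)
combine: 4πI² = 245·4/105·1/28 = 1/3
take √, sign +1: I = 0.16286750

0.162868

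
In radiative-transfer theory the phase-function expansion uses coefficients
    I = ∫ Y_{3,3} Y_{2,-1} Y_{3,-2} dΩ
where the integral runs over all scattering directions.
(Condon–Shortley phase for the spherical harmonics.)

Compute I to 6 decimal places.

-0.210261

m-sum 0 ✓  L=8 even ✓  1≤3≤5 ✓
Π(2lᵢ+1) = 7×5×7 = 245
triangle coeff Δ(3,2,3) = 1/3780
Σ_t [0,2]: t=0:+1/24 t=1:−1/4 t=2:+1/24 = -1/6
(3j)²=4/105 [(3 2 3; 0 0 0)], sign=+1
Σ_t [0,0]: t=0:+1/48 = 1/48
(3j)²=5/84 [(3 2 3; 3 -1 -2)], sign=-1
⇒ 4πI² = 5/9
I = (-1)√(5/9/(4π)) = -0.21026104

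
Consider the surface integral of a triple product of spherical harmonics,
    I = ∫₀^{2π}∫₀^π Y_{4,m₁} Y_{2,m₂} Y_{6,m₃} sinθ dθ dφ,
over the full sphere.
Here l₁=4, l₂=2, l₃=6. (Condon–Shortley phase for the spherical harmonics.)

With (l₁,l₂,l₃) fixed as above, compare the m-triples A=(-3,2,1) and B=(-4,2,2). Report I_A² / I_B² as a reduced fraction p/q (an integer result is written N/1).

5/1

l's match ⇒ only the (l;m) 3-j factors differ between A and B.
A: triangle coeff Δ(4,2,6) = 1/6435; Σ_t [0,0]: t=0:+1/120960 = 1/120960; (3j)²=1/1287 [(4 2 6; -3 2 1)], sign=-1
B: triangle coeff Δ(4,2,6) = 1/6435; Σ_t [0,0]: t=0:+1/967680 = 1/967680; (3j)²=1/6435 [(4 2 6; -4 2 2)], sign=+1
I_A²/I_B² = (1/1287)/(1/6435) = 5/1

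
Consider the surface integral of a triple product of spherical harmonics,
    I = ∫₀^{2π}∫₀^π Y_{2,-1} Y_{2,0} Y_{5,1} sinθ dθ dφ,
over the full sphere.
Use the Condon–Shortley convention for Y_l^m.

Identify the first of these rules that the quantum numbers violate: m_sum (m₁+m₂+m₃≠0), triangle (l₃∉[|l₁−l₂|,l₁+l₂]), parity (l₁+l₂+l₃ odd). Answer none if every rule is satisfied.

triangle

m₁+m₂+m₃ = -1 + 0 + 1 = 0  ✓
triangle: |2−2|=0 ≤ l₃=5 ≤ 2+2=4  ✗
parity: l₁+l₂+l₃ = 9 is odd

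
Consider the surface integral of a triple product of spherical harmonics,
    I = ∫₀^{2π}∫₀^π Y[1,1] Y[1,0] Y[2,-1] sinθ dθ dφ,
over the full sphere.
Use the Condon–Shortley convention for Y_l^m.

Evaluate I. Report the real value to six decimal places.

-0.218510

m-sum 0 ✓  L=4 even ✓  0≤2≤2 ✓
Π(2lᵢ+1) = 3×3×5 = 45
triangle coeff Δ(1,1,2) = 1/30
Σ_t [0,0]: t=0:+1/1 = 1/1
(3j)²=2/15 [(1 1 2; 0 0 0)], sign=+1
Σ_t [0,0]: t=0:+1/2 = 1/2
(3j)²=1/10 [(1 1 2; 1 0 -1)], sign=-1
⇒ 4πI² = 3/5
I = (-1)√(3/5/(4π)) = -0.21850969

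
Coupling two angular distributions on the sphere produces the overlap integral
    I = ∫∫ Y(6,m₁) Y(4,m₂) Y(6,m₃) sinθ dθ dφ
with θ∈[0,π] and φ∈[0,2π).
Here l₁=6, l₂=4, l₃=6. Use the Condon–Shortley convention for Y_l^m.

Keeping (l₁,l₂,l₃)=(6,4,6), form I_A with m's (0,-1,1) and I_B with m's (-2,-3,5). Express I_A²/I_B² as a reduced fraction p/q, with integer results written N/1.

Shared (l₁,l₂,l₃)=(6,4,6): N and (l;000)² cancel in I_A²/I_B².
A: Δ = 4!·8!·4!/17! = 1/15315300; Racah Σ t=0..3: t=0:+1/207360 t=1:−1/17280 t=2:+1/13824 t=3:−1/103680 = 1/103680; ⇒ 3j(6 4 6; 0 -1 1)² = 10/7293, sgn -1
B: Δ = 4!·8!·4!/17! = 1/15315300; Racah Σ t=0..1: t=0:+1/5806080 t=1:−1/725760 = -1/829440; ⇒ 3j(6 4 6; -2 -3 5)² = 49/2652, sgn +1
I_A²/I_B² = (10/7293)/(49/2652) = 40/539

40/539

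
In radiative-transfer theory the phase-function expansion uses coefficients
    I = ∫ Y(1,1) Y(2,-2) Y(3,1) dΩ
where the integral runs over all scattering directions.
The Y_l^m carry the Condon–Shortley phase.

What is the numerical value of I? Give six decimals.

Rules hold: Σm=0, L=6 even, 1≤3≤3.
N = 3·5·7 = 105
Δ = 0!·2!·4!/7! = 1/105
Racah Σ t=0..0: t=0:+1/4 = 1/4
⇒ 3j(1 2 3; 0 0 0)² = 3/35, sgn -1
Racah Σ t=0..0: t=0:+1/48 = 1/48
⇒ 3j(1 2 3; 1 -2 1)² = 1/105, sgn +1
4πI² = N·(3j₀)²·(3jₘ)² = 3/35
I = -1·√(0.0857143/4π) = -0.08258890

-0.082589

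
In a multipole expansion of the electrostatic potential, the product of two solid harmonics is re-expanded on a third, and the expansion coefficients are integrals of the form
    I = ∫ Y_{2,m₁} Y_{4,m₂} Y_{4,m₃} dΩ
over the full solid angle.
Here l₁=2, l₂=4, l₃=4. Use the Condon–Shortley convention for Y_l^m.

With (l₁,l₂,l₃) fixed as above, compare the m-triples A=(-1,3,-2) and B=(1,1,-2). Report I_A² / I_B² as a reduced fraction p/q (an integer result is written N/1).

175/81

l's match ⇒ only the (l;m) 3-j factors differ between A and B.
A: triangle coeff Δ(2,4,4) = 1/13860; Σ_t [1,2]: t=1:−1/1440 t=2:+1/240 = 1/288; (3j)²=5/132 [(2 4 4; -1 3 -2)], sign=+1
B: triangle coeff Δ(2,4,4) = 1/13860; Σ_t [0,1]: t=0:+1/240 t=1:−1/96 = -1/160; (3j)²=27/1540 [(2 4 4; 1 1 -2)], sign=-1
I_A²/I_B² = (5/132)/(27/1540) = 175/81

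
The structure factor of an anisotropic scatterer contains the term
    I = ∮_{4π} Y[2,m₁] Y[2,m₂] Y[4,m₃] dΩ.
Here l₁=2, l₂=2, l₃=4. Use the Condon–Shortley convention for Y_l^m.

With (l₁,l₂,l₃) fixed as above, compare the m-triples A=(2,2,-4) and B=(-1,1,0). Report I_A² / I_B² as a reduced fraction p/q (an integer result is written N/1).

35/8

l's match ⇒ only the (l;m) 3-j factors differ between A and B.
A: triangle coeff Δ(2,2,4) = 1/630; Σ_t [0,0]: t=0:+1/576 = 1/576; (3j)²=1/9 [(2 2 4; 2 2 -4)], sign=+1
B: triangle coeff Δ(2,2,4) = 1/630; Σ_t [0,0]: t=0:+1/36 = 1/36; (3j)²=8/315 [(2 2 4; -1 1 0)], sign=+1
I_A²/I_B² = (1/9)/(8/315) = 35/8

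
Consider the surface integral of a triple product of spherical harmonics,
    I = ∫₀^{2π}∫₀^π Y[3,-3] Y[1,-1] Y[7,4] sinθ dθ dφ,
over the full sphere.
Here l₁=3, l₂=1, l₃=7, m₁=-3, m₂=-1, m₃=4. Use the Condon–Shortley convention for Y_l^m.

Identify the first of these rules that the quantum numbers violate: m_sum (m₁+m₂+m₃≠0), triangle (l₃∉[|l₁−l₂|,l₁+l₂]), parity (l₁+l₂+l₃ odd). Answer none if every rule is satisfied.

triangle

m₁+m₂+m₃ = -3 − 1 + 4 = 0  ✓
triangle: |3−1|=2 ≤ l₃=7 ≤ 3+1=4  ✗
parity: l₁+l₂+l₃ = 11 is odd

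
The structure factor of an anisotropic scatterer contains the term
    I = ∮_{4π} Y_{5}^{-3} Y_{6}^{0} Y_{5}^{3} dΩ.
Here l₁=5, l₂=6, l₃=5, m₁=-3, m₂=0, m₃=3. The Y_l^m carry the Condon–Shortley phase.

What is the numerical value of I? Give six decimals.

m-sum 0 ✓  L=16 even ✓  1≤5≤11 ✓
Π(2lᵢ+1) = 11×13×11 = 1573
triangle coeff Δ(5,6,5) = 1/28588560
Σ_t [1,5]: t=1:−1/345600 t=2:+1/13824 t=3:−1/5184 t=4:+1/13824 t=5:−1/345600 = -7/129600
(3j)²=80/7293 [(5 6 5; 0 0 0)], sign=+1
Σ_t [4,6]: t=4:+1/55296 t=5:−1/86400 t=6:+1/2073600 = 29/4147200
(3j)²=841/145860 [(5 6 5; -3 0 3)], sign=+1
⇒ 4πI² = 3364/33813
I = (+1)√(3364/33813/(4π)) = 0.08897771

0.088978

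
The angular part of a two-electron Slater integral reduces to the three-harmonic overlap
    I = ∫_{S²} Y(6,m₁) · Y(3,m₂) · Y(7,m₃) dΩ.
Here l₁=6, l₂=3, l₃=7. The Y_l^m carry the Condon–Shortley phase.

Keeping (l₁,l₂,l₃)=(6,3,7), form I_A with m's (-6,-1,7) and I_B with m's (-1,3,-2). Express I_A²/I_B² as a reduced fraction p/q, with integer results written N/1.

Same 6,3,7: normalisation and zero-m 3j drop out of the ratio.
A: Δ: 2! 10! 4! / 17! → 1/2042040; sum: t=2:+1/174182400 = 1/174182400; 3j²(6 3 7; -6 -1 7) = Δ·Π!·Σ² = 11/340  (sign +1)
B: Δ: 2! 10! 4! / 17! → 1/2042040; sum: t=2:+1/691200 = 1/691200; 3j²(6 3 7; -1 3 -2) = Δ·Π!·Σ² = 189/9724  (sign -1)
I_A²/I_B² = (11/340)/(189/9724) = 1573/945

1573/945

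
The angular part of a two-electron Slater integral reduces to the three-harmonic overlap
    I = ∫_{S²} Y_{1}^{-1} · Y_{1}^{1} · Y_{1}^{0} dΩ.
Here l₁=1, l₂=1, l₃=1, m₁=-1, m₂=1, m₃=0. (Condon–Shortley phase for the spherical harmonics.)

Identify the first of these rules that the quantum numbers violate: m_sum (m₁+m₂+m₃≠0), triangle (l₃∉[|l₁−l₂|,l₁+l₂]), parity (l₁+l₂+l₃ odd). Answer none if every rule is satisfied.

m₁+m₂+m₃ = -1 + 1 + 0 = 0  ✓
triangle: |1−1|=0 ≤ l₃=1 ≤ 1+1=2  ✓
parity: l₁+l₂+l₃ = 3 is odd  ✗

parity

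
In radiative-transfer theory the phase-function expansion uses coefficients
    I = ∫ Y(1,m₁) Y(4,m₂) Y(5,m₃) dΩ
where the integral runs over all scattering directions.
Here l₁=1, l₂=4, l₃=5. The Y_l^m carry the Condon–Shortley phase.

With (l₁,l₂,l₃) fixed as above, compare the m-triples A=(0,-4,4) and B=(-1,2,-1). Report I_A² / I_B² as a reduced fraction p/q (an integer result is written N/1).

l's match ⇒ only the (l;m) 3-j factors differ between A and B.
A: triangle coeff Δ(1,4,5) = 1/495; Σ_t [0,0]: t=0:+1/40320 = 1/40320; (3j)²=1/55 [(1 4 5; 0 -4 4)], sign=-1
B: triangle coeff Δ(1,4,5) = 1/495; Σ_t [0,0]: t=0:+1/2880 = 1/2880; (3j)²=2/165 [(1 4 5; -1 2 -1)], sign=+1
I_A²/I_B² = (1/55)/(2/165) = 3/2

3/2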